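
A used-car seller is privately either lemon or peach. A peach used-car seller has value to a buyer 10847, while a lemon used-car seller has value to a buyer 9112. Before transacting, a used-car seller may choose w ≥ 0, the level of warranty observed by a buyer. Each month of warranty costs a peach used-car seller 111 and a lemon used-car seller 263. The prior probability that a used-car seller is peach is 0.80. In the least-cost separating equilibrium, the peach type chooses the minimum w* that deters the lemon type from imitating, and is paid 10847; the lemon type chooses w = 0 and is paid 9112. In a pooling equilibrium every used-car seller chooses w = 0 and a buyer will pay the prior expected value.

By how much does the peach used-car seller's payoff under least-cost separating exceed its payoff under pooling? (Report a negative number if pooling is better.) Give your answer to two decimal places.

-385.26

Least-cost separating signal: w* solves 9112 = 10847 − 263·w*, so w* = (10847 − 9112)/263 ≈ 6.5970.
Peach type's separating payoff: 10847 − 111 × w* = 10847 − 111 × (10847 − 9112)/263 = 10847 − 192585/263 ≈ 10114.7376.
Pooling payoff: 0.80 × 10847 + 0.20 × 9112 = 10500.
Difference: 10114.7376 − 10500 = -385.2624, i.e. -385.26 to two decimal places.
The peach type would prefer the pooling outcome.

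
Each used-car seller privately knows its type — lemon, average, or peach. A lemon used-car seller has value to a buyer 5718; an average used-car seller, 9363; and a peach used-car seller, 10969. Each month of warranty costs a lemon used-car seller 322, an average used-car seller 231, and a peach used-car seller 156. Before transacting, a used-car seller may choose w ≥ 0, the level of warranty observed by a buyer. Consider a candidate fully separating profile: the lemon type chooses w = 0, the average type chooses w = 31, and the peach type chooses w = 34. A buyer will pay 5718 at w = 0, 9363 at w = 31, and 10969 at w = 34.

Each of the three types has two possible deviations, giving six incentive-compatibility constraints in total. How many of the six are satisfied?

Lemon (own payoff 5718): to w=31 gives 9363 − 322×31 = -619 → no gain ✓; to w=34 gives 10969 − 322×34 = 21 → no gain ✓.
Average (own payoff 9363 − 231×31 = 2202): to w=0 gives 5718 → profitable ✗; to w=34 gives 10969 − 231×34 = 3115 → profitable ✗.
Peach (own payoff 10969 − 156×34 = 5665): to w=0 gives 5718 → profitable ✗; to w=31 gives 9363 − 156×31 = 4527 → no gain ✓.
3 of the 6 constraints hold; not an equilibrium.

3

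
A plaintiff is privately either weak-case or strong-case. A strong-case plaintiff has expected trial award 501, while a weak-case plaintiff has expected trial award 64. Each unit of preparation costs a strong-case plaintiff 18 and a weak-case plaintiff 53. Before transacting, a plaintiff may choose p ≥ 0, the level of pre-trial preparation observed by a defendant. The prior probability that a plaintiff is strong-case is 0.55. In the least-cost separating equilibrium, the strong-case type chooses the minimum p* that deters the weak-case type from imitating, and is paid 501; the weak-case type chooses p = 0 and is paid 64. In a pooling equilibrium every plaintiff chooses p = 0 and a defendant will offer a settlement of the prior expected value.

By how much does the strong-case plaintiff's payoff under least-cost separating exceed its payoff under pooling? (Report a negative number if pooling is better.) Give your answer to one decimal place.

48.2

Least-cost separating signal: p* solves 64 = 501 − 53·p*, so p* = (501 − 64)/53 ≈ 8.2453.
Strong-case type's separating payoff: 501 − 18 × p* = 501 − 18 × (501 − 64)/53 = 501 − 7866/53 ≈ 352.585.
Pooling payoff: 0.55 × 501 + 0.45 × 64 = 304.35.
Difference: 352.585 − 304.35 = 48.235, i.e. 48.2 to one decimal place.
The strong-case type prefers to separate.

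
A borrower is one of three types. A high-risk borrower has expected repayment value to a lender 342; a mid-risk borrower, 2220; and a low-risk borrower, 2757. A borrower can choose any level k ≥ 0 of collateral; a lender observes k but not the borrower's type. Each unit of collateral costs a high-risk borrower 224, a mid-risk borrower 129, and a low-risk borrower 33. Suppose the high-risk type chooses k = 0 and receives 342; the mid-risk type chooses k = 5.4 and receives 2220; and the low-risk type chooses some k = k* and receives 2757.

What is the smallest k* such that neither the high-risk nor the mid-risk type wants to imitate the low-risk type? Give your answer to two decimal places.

10.78

Mid-risk type (on-path payoff 2220 − 129×5.4 = 1523.4) won't mimic when 1523.4 ≥ 2757 − 129·k*, i.e. k* ≥ 9.56.
High-risk type (on-path payoff 342) won't mimic when 342 ≥ 2757 − 224·k*, i.e. k* ≥ 10.78.
Both must hold, so k* = max(10.78, 9.56) = 10.78. The high-risk type's constraint binds.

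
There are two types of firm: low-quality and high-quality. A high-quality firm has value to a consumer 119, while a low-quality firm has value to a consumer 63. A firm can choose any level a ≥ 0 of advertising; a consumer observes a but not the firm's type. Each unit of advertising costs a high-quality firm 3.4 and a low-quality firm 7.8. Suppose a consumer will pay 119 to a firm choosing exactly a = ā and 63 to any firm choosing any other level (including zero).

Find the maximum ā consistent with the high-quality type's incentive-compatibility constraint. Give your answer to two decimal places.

Choosing ā yields the high-quality type 119 − 3.4·ā; choosing zero yields 63.
The high-quality type is indifferent at 119 − 3.4·ā = 63, i.e. ā = (119 − 63) / 3.4 ≈ 16.47.
For any ā above 16.47 the high-quality type would rather pool at zero, so separation collapses.

16.47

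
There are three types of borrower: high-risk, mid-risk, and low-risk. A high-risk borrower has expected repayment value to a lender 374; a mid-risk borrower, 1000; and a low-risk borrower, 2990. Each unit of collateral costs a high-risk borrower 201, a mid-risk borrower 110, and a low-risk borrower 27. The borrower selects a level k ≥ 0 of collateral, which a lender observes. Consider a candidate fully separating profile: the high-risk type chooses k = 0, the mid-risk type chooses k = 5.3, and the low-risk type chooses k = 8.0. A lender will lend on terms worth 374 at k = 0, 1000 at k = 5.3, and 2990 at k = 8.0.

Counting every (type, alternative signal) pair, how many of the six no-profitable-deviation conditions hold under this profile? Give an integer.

4

High-risk (own payoff 374): to k=5.3 gives 1000 − 201×5.3 = -65.3 → no gain ✓; to k=8.0 gives 2990 − 201×8.0 = 1382 → profitable ✗.
Mid-risk (own payoff 1000 − 110×5.3 = 417): to k=0 gives 374 → no gain ✓; to k=8.0 gives 2990 − 110×8.0 = 2110 → profitable ✗.
Low-risk (own payoff 2990 − 27×8.0 = 2774): to k=0 gives 374 → no gain ✓; to k=5.3 gives 1000 − 27×5.3 = 856.9 → no gain ✓.
4 of the 6 constraints hold; not an equilibrium.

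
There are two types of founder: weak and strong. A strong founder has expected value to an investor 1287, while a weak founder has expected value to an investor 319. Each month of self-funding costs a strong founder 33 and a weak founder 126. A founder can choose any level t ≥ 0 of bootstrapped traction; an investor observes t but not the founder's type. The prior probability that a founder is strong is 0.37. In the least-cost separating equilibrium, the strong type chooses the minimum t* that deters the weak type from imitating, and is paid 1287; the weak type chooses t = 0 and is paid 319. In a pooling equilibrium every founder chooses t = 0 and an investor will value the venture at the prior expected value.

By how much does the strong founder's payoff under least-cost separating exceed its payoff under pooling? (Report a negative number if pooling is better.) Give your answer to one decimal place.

Least-cost separating signal: t* solves 319 = 1287 − 126·t*, so t* = (1287 − 319)/126 ≈ 7.6825.
Strong type's separating payoff: 1287 − 33 × t* = 1287 − 33 × (1287 − 319)/126 = 1287 − 31944/126 ≈ 1033.476.
Pooling payoff: 0.37 × 1287 + 0.63 × 319 = 677.16.
Difference: 1033.476 − 677.16 = 356.316, i.e. 356.3 to one decimal place.
The strong type prefers to separate.

356.3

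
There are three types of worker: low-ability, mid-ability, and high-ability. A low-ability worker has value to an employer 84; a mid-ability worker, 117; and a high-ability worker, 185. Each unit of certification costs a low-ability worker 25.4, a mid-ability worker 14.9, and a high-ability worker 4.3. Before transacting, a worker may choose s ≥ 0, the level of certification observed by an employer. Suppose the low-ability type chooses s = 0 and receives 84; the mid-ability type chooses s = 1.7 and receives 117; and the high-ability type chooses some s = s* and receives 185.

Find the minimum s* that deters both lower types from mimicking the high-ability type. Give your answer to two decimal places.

6.26

Mid-ability type (on-path payoff 117 − 14.9×1.7 = 91.67) won't mimic when 91.67 ≥ 185 − 14.9·s*, i.e. s* ≥ 6.26.
Low-ability type (on-path payoff 84) won't mimic when 84 ≥ 185 − 25.4·s*, i.e. s* ≥ 3.98.
Both must hold, so s* = max(3.98, 6.26) = 6.26. The mid-ability type's constraint binds.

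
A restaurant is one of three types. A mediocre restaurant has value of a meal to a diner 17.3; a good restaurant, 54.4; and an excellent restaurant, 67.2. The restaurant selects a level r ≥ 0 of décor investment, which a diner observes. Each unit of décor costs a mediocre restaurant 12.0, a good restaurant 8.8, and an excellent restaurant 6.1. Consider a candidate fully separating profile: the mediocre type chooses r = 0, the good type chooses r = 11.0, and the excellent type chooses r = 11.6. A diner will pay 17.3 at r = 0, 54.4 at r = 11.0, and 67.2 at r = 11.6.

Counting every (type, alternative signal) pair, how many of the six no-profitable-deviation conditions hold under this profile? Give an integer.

Mediocre (own payoff 17.3): to r=11.0 gives 54.4 − 12.0×11.0 = -77.6 → no gain ✓; to r=11.6 gives 67.2 − 12.0×11.6 = -72 → no gain ✓.
Good (own payoff 54.4 − 8.8×11.0 = -42.4): to r=0 gives 17.3 → profitable ✗; to r=11.6 gives 67.2 − 8.8×11.6 = -34.88 → profitable ✗.
Excellent (own payoff 67.2 − 6.1×11.6 = -3.56): to r=0 gives 17.3 → profitable ✗; to r=11.0 gives 54.4 − 6.1×11.0 = -12.7 → no gain ✓.
3 of the 6 constraints hold; not an equilibrium.

3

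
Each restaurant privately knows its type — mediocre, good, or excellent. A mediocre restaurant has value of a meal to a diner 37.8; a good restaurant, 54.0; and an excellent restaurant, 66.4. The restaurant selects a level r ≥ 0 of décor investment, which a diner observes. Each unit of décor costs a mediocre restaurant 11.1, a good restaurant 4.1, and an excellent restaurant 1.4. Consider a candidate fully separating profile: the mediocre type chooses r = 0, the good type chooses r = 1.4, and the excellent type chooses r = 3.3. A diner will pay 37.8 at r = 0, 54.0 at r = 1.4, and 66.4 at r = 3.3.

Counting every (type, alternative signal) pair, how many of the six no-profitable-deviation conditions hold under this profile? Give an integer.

4

Mediocre (own payoff 37.8): to r=1.4 gives 54.0 − 11.1×1.4 = 38.46 → profitable ✗; to r=3.3 gives 66.4 − 11.1×3.3 = 29.77 → no gain ✓.
Good (own payoff 54.0 − 4.1×1.4 = 48.26): to r=0 gives 37.8 → no gain ✓; to r=3.3 gives 66.4 − 4.1×3.3 = 52.87 → profitable ✗.
Excellent (own payoff 66.4 − 1.4×3.3 = 61.78): to r=0 gives 37.8 → no gain ✓; to r=1.4 gives 54.0 − 1.4×1.4 = 52.04 → no gain ✓.
4 of the 6 constraints hold; not an equilibrium.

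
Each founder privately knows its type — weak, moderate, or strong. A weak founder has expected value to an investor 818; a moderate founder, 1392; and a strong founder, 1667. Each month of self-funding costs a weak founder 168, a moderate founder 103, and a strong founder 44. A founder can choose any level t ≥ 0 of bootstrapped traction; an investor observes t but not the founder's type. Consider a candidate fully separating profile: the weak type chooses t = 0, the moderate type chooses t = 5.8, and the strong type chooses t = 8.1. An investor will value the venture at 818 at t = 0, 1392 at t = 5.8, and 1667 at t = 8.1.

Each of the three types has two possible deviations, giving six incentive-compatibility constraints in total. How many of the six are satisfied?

4

Weak (own payoff 818): to t=5.8 gives 1392 − 168×5.8 = 417.6 → no gain ✓; to t=8.1 gives 1667 − 168×8.1 = 306.2 → no gain ✓.
Strong (own payoff 1667 − 44×8.1 = 1310.6): to t=0 gives 818 → no gain ✓; to t=5.8 gives 1392 − 44×5.8 = 1136.8 → no gain ✓.
Moderate (own payoff 1392 − 103×5.8 = 794.6): to t=0 gives 818 → profitable ✗; to t=8.1 gives 1667 − 103×8.1 = 832.7 → profitable ✗.
4 of the 6 constraints hold; not an equilibrium.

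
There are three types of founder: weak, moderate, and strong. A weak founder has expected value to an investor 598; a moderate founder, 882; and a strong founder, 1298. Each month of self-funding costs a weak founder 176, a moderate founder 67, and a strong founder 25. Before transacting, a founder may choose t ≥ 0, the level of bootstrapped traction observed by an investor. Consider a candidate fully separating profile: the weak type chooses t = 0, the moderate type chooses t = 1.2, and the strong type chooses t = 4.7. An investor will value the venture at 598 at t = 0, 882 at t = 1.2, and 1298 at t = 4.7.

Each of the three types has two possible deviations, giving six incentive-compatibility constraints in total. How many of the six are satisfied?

Weak (own payoff 598): to t=1.2 gives 882 − 176×1.2 = 670.8 → profitable ✗; to t=4.7 gives 1298 − 176×4.7 = 470.8 → no gain ✓.
Strong (own payoff 1298 − 25×4.7 = 1180.5): to t=0 gives 598 → no gain ✓; to t=1.2 gives 882 − 25×1.2 = 852 → no gain ✓.
Moderate (own payoff 882 − 67×1.2 = 801.6): to t=0 gives 598 → no gain ✓; to t=4.7 gives 1298 − 67×4.7 = 983.1 → profitable ✗.
4 of the 6 constraints hold; not an equilibrium.

4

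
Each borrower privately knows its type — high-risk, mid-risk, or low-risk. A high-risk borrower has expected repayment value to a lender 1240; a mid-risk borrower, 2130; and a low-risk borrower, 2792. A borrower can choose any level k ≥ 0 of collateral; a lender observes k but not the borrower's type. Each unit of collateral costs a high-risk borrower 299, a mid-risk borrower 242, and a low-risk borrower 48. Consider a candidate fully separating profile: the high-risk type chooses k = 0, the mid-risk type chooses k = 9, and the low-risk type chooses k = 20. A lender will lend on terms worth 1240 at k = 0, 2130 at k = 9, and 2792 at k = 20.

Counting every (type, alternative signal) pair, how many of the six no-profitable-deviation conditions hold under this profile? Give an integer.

Low-risk (own payoff 2792 − 48×20 = 1832): to k=0 gives 1240 → no gain ✓; to k=9 gives 2130 − 48×9 = 1698 → no gain ✓.
Mid-risk (own payoff 2130 − 242×9 = -48): to k=0 gives 1240 → profitable ✗; to k=20 gives 2792 − 242×20 = -2048 → no gain ✓.
High-risk (own payoff 1240): to k=9 gives 2130 − 299×9 = -561 → no gain ✓; to k=20 gives 2792 − 299×20 = -3188 → no gain ✓.
5 of the 6 constraints hold; not an equilibrium.

5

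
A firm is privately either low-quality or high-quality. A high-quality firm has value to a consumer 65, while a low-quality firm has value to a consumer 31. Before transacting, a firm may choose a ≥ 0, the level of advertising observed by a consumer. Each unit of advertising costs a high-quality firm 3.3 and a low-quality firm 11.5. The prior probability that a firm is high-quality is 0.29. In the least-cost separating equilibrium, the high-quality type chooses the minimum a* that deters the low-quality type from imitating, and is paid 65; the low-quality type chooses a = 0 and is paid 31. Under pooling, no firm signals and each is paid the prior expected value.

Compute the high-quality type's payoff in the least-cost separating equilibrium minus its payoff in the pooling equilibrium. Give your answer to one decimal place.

14.4

Least-cost separating signal: a* solves 31 = 65 − 11.5·a*, so a* = (65 − 31)/11.5 ≈ 2.9565.
High-quality type's separating payoff: 65 − 3.3 × a* = 65 − 3.3 × (65 − 31)/11.5 = 65 − 112.2/11.5 ≈ 55.243.
Pooling payoff: 0.29 × 65 + 0.71 × 31 = 40.86.
Difference: 55.243 − 40.86 = 14.383, i.e. 14.4 to one decimal place.
The high-quality type prefers to separate.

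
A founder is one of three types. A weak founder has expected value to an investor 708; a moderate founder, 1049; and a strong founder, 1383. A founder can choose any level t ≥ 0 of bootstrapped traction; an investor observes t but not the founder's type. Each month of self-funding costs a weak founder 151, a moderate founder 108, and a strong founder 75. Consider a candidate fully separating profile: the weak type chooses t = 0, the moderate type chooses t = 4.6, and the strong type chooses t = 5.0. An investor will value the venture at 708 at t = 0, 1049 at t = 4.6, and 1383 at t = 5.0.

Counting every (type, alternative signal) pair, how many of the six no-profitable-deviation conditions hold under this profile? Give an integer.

Moderate (own payoff 1049 − 108×4.6 = 552.2): to t=0 gives 708 → profitable ✗; to t=5.0 gives 1383 − 108×5.0 = 843 → profitable ✗.
Strong (own payoff 1383 − 75×5.0 = 1008): to t=0 gives 708 → no gain ✓; to t=4.6 gives 1049 − 75×4.6 = 704 → no gain ✓.
Weak (own payoff 708): to t=4.6 gives 1049 − 151×4.6 = 354.4 → no gain ✓; to t=5.0 gives 1383 − 151×5.0 = 628 → no gain ✓.
4 of the 6 constraints hold; not an equilibrium.

4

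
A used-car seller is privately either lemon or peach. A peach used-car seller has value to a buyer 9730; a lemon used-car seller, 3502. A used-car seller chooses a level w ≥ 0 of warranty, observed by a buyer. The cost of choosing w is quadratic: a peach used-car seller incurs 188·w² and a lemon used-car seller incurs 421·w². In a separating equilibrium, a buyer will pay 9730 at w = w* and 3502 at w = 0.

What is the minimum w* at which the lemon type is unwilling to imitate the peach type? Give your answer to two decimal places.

The lemon type at w = 0 receives 3502; imitating at w* yields 9730 − 421·w*².
Indifference: 3502 = 9730 − 421·w*², so w*² = (9730 − 3502) / 421 ≈ 14.7933.
w* = √14.7933 ≈ 3.85.

3.85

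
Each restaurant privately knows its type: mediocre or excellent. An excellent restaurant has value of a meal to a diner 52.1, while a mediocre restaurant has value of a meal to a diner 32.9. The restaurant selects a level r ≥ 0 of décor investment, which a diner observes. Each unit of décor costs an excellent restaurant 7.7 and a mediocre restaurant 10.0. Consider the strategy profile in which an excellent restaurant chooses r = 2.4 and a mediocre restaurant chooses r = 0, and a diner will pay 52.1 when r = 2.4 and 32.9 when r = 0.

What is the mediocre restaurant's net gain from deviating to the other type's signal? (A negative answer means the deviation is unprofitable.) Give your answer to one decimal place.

Playing r = 0 the mediocre restaurant receives 32.9.
Deviating to r = 2.4 brings payment 52.1 at cost 10.0 × 2.4 = 24, netting 28.1.
Gain from deviating: 28.1 − 32.9 = -4.8.
The gain is negative, so the mediocre type's incentive-compatibility constraint is satisfied.

-4.8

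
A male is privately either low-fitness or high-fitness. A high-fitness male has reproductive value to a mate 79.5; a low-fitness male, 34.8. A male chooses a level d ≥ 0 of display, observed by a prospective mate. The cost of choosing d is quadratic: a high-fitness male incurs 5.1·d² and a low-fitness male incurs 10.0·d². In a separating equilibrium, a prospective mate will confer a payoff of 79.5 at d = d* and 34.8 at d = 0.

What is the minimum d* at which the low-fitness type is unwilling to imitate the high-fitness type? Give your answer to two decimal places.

2.11

The low-fitness type at d = 0 receives 34.8; imitating at d* yields 79.5 − 10.0·d*².
Indifference: 34.8 = 79.5 − 10.0·d*², so d*² = (79.5 − 34.8) / 10.0 = 4.47.
d* = √4.47 ≈ 2.11.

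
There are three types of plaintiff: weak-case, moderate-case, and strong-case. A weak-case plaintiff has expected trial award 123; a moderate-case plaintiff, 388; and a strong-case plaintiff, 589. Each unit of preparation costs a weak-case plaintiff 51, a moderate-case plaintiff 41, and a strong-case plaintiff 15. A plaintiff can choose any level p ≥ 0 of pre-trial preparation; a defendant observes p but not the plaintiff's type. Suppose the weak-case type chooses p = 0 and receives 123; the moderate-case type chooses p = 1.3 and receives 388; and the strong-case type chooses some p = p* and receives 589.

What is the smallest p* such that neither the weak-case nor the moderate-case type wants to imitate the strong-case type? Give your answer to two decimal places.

9.14

Moderate-case type (on-path payoff 388 − 41×1.3 = 334.7) won't mimic when 334.7 ≥ 589 − 41·p*, i.e. p* ≥ 6.20.
Weak-case type (on-path payoff 123) won't mimic when 123 ≥ 589 − 51·p*, i.e. p* ≥ 9.14.
Both must hold, so p* = max(9.14, 6.20) = 9.14. The weak-case type's constraint binds.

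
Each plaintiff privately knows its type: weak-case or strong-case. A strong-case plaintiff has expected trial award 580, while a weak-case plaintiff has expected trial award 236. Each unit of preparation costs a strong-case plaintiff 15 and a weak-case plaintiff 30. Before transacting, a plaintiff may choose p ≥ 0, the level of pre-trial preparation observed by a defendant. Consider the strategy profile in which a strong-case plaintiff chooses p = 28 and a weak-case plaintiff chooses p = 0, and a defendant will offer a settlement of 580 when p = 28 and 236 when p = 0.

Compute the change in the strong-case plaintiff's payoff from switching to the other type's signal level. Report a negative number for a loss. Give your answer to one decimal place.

76.0

Playing p = 28 the strong-case plaintiff receives 580 − 15 × 28 = 160.
Deviating to p = 0 yields 236 instead.
Gain from deviating: 236 − 160 = 76.0.
The gain is positive, so the strong-case type's incentive-compatibility constraint is violated — this profile is not a separating equilibrium.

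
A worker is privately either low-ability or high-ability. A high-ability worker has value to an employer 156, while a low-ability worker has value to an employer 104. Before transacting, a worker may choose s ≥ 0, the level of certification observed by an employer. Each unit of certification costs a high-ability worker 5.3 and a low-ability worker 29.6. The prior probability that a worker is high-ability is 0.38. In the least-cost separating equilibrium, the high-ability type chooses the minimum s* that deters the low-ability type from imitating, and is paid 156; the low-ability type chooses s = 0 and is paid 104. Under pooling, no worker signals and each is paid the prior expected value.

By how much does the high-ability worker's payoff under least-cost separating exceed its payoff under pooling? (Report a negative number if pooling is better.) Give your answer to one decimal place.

22.9

Least-cost separating signal: s* solves 104 = 156 − 29.6·s*, so s* = (156 − 104)/29.6 ≈ 1.7568.
High-ability type's separating payoff: 156 − 5.3 × s* = 156 − 5.3 × (156 − 104)/29.6 = 156 − 275.6/29.6 ≈ 146.689.
Pooling payoff: 0.38 × 156 + 0.62 × 104 = 123.76.
Difference: 146.689 − 123.76 = 22.929, i.e. 22.9 to one decimal place.
The high-ability type prefers to separate.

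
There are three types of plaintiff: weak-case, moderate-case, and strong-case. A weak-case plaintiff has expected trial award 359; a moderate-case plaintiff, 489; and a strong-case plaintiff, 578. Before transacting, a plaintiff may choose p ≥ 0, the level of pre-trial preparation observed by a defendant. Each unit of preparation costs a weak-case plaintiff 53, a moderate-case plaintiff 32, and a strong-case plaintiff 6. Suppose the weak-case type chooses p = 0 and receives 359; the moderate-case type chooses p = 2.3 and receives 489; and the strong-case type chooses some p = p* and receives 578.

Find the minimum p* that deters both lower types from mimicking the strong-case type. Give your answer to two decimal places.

Weak-case type (on-path payoff 359) won't mimic when 359 ≥ 578 − 53·p*, i.e. p* ≥ 4.13.
Moderate-case type (on-path payoff 489 − 32×2.3 = 415.4) won't mimic when 415.4 ≥ 578 − 32·p*, i.e. p* ≥ 5.08.
Both must hold, so p* = max(4.13, 5.08) = 5.08. The moderate-case type's constraint binds.

5.08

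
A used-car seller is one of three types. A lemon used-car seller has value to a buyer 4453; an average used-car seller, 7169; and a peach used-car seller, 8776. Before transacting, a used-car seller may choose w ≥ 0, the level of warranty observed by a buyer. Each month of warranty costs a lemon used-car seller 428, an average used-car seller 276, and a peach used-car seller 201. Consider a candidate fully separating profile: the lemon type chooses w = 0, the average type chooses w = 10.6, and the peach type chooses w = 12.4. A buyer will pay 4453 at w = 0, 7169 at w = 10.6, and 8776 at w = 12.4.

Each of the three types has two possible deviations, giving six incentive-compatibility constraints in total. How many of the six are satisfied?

Average (own payoff 7169 − 276×10.6 = 4243.4): to w=0 gives 4453 → profitable ✗; to w=12.4 gives 8776 − 276×12.4 = 5353.6 → profitable ✗.
Lemon (own payoff 4453): to w=10.6 gives 7169 − 428×10.6 = 2632.2 → no gain ✓; to w=12.4 gives 8776 − 428×12.4 = 3468.8 → no gain ✓.
Peach (own payoff 8776 − 201×12.4 = 6283.6): to w=0 gives 4453 → no gain ✓; to w=10.6 gives 7169 − 201×10.6 = 5038.4 → no gain ✓.
4 of the 6 constraints hold; not an equilibrium.

4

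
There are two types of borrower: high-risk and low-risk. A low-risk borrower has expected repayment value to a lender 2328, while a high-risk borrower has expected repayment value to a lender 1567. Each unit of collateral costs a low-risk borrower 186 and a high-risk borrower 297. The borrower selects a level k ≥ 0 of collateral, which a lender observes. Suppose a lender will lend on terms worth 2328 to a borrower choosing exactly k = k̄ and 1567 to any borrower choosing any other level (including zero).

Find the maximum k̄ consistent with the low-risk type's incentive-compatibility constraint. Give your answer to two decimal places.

Choosing k̄ yields the low-risk type 2328 − 186·k̄; choosing zero yields 1567.
The low-risk type is indifferent at 2328 − 186·k̄ = 1567, i.e. k̄ = (2328 − 1567) / 186 ≈ 4.09.
For any k̄ above 4.09 the low-risk type would rather pool at zero, so separation collapses.

4.09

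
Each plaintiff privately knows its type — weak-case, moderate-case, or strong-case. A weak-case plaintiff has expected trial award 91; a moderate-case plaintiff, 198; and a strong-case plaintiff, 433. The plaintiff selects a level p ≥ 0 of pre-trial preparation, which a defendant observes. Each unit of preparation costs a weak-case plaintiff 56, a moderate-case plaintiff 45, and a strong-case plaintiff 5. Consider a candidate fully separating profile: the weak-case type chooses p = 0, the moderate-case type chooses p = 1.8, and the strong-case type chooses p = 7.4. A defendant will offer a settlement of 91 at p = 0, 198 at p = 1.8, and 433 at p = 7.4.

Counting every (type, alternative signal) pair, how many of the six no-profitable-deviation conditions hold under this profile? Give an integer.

5

Strong-case (own payoff 433 − 5×7.4 = 396): to p=0 gives 91 → no gain ✓; to p=1.8 gives 198 − 5×1.8 = 189 → no gain ✓.
Moderate-case (own payoff 198 − 45×1.8 = 117): to p=0 gives 91 → no gain ✓; to p=7.4 gives 433 − 45×7.4 = 100 → no gain ✓.
Weak-case (own payoff 91): to p=1.8 gives 198 − 56×1.8 = 97.2 → profitable ✗; to p=7.4 gives 433 − 56×7.4 = 18.6 → no gain ✓.
5 of the 6 constraints hold; not an equilibrium.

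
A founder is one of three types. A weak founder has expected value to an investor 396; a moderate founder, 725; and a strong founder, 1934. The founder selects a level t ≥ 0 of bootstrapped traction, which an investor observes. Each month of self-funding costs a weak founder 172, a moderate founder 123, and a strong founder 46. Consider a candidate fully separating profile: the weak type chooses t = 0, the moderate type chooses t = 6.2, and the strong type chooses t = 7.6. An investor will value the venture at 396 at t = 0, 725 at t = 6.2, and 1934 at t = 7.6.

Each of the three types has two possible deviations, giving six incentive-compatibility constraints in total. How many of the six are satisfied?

3

Weak (own payoff 396): to t=6.2 gives 725 − 172×6.2 = -341.4 → no gain ✓; to t=7.6 gives 1934 − 172×7.6 = 626.8 → profitable ✗.
Strong (own payoff 1934 − 46×7.6 = 1584.4): to t=0 gives 396 → no gain ✓; to t=6.2 gives 725 − 46×6.2 = 439.8 → no gain ✓.
Moderate (own payoff 725 − 123×6.2 = -37.6): to t=0 gives 396 → profitable ✗; to t=7.6 gives 1934 − 123×7.6 = 999.2 → profitable ✗.
3 of the 6 constraints hold; not an equilibrium.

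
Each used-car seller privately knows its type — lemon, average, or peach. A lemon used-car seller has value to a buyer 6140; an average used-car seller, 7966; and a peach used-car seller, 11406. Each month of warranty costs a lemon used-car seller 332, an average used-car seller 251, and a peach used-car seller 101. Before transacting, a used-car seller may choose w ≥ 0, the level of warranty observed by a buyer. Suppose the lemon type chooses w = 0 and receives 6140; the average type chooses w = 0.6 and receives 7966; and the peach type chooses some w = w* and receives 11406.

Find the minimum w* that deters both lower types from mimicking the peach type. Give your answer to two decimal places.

15.86

Average type (on-path payoff 7966 − 251×0.6 = 7815.4) won't mimic when 7815.4 ≥ 11406 − 251·w*, i.e. w* ≥ 14.31.
Lemon type (on-path payoff 6140) won't mimic when 6140 ≥ 11406 − 332·w*, i.e. w* ≥ 15.86.
Both must hold, so w* = max(15.86, 14.31) = 15.86. The lemon type's constraint binds.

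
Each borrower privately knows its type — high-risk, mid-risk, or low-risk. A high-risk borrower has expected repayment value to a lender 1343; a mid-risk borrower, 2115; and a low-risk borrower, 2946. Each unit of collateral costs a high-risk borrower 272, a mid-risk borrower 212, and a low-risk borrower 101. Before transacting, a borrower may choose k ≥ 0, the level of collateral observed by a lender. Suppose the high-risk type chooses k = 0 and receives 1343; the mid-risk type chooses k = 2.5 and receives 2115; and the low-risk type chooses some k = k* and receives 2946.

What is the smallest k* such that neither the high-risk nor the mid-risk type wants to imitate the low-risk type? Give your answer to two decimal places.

6.42

High-risk type (on-path payoff 1343) won't mimic when 1343 ≥ 2946 − 272·k*, i.e. k* ≥ 5.89.
Mid-risk type (on-path payoff 2115 − 212×2.5 = 1585) won't mimic when 1585 ≥ 2946 − 212·k*, i.e. k* ≥ 6.42.
Both must hold, so k* = max(5.89, 6.42) = 6.42. The mid-risk type's constraint binds.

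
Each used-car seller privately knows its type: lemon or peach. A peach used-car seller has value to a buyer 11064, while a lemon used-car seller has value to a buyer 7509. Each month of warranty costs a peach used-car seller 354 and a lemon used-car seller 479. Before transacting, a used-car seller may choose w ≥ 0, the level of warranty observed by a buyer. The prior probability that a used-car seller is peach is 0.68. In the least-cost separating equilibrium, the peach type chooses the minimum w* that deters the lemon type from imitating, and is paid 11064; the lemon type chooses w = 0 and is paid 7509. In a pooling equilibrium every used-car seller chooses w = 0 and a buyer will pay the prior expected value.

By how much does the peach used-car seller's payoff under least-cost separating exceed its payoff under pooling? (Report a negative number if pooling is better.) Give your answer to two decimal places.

Least-cost separating signal: w* solves 7509 = 11064 − 479·w*, so w* = (11064 − 7509)/479 ≈ 7.4217.
Peach type's separating payoff: 11064 − 354 × w* = 11064 − 354 × (11064 − 7509)/479 = 11064 − 1258470/479 ≈ 8436.7140.
Pooling payoff: 0.68 × 11064 + 0.32 × 7509 = 9926.4.
Difference: 8436.7140 − 9926.4 = -1489.686, i.e. -1489.69 to two decimal places.
The peach type would prefer the pooling outcome.

-1489.69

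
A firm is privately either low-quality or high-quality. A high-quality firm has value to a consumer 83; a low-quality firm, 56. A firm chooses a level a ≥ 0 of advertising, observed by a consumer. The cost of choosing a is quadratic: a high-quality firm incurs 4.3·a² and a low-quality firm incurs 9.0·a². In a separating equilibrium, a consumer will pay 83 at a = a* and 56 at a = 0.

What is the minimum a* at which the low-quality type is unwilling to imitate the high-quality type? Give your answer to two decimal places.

The low-quality type at a = 0 receives 56; imitating at a* yields 83 − 9.0·a*².
Indifference: 56 = 83 − 9.0·a*², so a*² = (83 − 56) / 9.0 = 3.
a* = √3 ≈ 1.73.

1.73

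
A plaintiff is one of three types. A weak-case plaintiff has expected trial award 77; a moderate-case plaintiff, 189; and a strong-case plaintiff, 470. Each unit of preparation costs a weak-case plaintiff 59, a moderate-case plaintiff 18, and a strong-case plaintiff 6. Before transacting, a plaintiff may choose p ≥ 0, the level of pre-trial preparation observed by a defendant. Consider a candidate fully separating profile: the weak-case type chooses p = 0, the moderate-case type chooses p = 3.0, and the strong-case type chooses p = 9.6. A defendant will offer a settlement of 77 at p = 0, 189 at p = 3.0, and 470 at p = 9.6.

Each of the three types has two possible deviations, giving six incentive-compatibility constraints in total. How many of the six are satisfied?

Moderate-case (own payoff 189 − 18×3.0 = 135): to p=0 gives 77 → no gain ✓; to p=9.6 gives 470 − 18×9.6 = 297.2 → profitable ✗.
Weak-case (own payoff 77): to p=3.0 gives 189 − 59×3.0 = 12 → no gain ✓; to p=9.6 gives 470 − 59×9.6 = -96.4 → no gain ✓.
Strong-case (own payoff 470 − 6×9.6 = 412.4): to p=0 gives 77 → no gain ✓; to p=3.0 gives 189 − 6×3.0 = 171 → no gain ✓.
5 of the 6 constraints hold; not an equilibrium.

5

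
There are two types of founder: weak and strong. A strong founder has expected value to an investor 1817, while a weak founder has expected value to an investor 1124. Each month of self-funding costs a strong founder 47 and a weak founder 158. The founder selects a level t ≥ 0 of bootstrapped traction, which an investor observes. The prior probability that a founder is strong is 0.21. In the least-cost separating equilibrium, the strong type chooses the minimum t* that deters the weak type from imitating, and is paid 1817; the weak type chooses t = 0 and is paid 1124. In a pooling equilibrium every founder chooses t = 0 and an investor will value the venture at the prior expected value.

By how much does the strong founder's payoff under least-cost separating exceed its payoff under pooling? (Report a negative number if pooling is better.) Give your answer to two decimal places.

Least-cost separating signal: t* solves 1124 = 1817 − 158·t*, so t* = (1817 − 1124)/158 ≈ 4.3861.
Strong type's separating payoff: 1817 − 47 × t* = 1817 − 47 × (1817 − 1124)/158 = 1817 − 32571/158 ≈ 1610.8544.
Pooling payoff: 0.21 × 1817 + 0.79 × 1124 = 1269.53.
Difference: 1610.8544 − 1269.53 = 341.3244, i.e. 341.32 to two decimal places.
The strong type prefers to separate.

341.32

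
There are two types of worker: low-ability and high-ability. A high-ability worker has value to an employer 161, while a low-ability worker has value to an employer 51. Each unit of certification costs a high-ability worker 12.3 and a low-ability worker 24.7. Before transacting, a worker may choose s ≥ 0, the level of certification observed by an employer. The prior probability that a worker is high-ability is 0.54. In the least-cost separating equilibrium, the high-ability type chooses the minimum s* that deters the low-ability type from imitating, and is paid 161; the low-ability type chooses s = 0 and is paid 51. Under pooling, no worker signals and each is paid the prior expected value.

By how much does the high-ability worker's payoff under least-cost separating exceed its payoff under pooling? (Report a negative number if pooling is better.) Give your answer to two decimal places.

Least-cost separating signal: s* solves 51 = 161 − 24.7·s*, so s* = (161 − 51)/24.7 ≈ 4.4534.
High-ability type's separating payoff: 161 − 12.3 × s* = 161 − 12.3 × (161 − 51)/24.7 = 161 − 1353/24.7 ≈ 106.2227.
Pooling payoff: 0.54 × 161 + 0.46 × 51 = 110.4.
Difference: 106.2227 − 110.4 = -4.1773, i.e. -4.18 to two decimal places.
The high-ability type would prefer the pooling outcome.

-4.18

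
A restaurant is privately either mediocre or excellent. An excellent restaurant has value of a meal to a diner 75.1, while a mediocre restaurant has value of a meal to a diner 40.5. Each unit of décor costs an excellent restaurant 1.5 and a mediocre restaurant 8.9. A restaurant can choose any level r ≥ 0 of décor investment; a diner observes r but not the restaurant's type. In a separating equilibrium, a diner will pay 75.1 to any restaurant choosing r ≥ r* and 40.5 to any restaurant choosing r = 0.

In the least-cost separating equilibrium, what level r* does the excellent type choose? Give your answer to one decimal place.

3.9

A mediocre restaurant choosing r = 0 receives 40.5.
Imitating at r* instead would pay 75.1 at cost 8.9·r*, netting 75.1 − 8.9·r*.
Indifference: 40.5 = 75.1 − 8.9·r*, so r* = (75.1 − 40.5) / 8.9 ≈ 3.9.
This is the mediocre type's binding incentive-compatibility constraint; any r ≥ 3.9 sustains separation on that side.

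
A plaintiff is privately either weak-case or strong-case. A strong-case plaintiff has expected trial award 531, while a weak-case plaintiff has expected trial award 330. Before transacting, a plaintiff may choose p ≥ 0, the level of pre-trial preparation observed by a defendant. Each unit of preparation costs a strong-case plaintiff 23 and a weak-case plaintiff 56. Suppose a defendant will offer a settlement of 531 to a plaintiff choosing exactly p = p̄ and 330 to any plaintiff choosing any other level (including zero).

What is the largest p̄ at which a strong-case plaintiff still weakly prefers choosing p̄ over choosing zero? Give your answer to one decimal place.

8.7

Choosing p̄ yields the strong-case type 531 − 23·p̄; choosing zero yields 330.
The strong-case type is indifferent at 531 − 23·p̄ = 330, i.e. p̄ = (531 − 330) / 23 ≈ 8.7.
For any p̄ above 8.7 the strong-case type would rather pool at zero, so separation collapses.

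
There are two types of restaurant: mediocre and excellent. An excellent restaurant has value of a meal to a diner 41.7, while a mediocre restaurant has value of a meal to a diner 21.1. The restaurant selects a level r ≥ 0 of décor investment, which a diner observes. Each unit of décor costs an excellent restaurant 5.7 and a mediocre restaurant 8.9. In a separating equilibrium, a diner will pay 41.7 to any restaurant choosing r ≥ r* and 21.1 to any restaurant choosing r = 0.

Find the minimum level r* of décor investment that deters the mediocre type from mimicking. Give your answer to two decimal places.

A mediocre restaurant choosing r = 0 receives 21.1.
Imitating at r* instead would pay 41.7 at cost 8.9·r*, netting 41.7 − 8.9·r*.
Indifference: 21.1 = 41.7 − 8.9·r*, so r* = (41.7 − 21.1) / 8.9 ≈ 2.31.
At r* the mediocre type's incentive constraint just binds; the excellent type strictly prefers r* since its per-unit cost is lower.

2.31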